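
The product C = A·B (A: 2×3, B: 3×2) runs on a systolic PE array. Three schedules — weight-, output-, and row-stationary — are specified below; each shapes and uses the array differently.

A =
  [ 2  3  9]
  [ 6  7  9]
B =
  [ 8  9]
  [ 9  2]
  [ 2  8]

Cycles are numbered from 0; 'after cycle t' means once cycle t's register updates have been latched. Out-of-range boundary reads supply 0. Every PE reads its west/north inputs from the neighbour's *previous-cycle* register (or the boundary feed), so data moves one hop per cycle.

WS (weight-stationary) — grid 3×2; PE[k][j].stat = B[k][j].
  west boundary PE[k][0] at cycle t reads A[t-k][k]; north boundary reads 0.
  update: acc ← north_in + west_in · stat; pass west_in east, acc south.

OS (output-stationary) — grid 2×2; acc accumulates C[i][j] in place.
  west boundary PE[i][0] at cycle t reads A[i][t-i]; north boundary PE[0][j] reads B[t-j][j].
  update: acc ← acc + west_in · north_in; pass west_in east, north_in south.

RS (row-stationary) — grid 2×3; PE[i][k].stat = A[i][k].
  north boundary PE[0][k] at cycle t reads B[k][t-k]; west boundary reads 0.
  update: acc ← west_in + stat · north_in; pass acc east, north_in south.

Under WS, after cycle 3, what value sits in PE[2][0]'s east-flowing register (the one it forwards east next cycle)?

Tracing WS — 3×2 array, target PE[2][0]:
  0: (1,0).acc=0  regs=<0,0>
  0: (2,0).acc=0  regs=<0,0>
  1: (1,0).acc=43  regs=<3,43>
  1: (2,0).acc=0  regs=<0,0>
  2: (1,0).acc=111  regs=<7,111>
  2: (2,0).acc=61  regs=<9,61>
  3: (1,0).acc=0  regs=<0,0>
  3: (2,0).acc=129  regs=<9,129>

register = 9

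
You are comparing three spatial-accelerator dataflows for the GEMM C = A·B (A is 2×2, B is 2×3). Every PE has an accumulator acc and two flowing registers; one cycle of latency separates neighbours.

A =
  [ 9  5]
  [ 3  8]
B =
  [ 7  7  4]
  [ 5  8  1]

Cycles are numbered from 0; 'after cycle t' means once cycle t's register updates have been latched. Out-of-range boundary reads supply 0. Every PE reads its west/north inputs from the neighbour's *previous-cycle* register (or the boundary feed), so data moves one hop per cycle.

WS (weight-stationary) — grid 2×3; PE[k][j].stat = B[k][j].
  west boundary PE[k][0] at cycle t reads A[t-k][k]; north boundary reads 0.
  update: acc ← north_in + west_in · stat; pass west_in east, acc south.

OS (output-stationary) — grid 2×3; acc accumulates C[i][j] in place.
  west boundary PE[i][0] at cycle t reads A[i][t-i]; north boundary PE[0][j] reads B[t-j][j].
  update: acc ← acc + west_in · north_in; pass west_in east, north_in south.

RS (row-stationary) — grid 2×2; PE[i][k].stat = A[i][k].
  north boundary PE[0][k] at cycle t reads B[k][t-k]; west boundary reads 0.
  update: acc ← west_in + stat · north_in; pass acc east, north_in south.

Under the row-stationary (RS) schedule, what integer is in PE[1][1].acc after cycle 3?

PE[1][1].acc = 85

Tracing RS — 2×2 array, target PE[1][1]:
  c0 r0c1: 0 / 0 / 0
  c0 r1c0: 0 / 0 / 0
  c0 r1c1: 0 / 0 / 0
  c1 r0c1: 88 / 88 / 5
  c1 r1c0: 21 / 21 / 7
  c1 r1c1: 0 / 0 / 0
  c2 r0c1: 103 / 103 / 8
  c2 r1c0: 21 / 21 / 7
  c2 r1c1: 61 / 61 / 5
  c3 r0c1: 41 / 41 / 1
  c3 r1c0: 12 / 12 / 4
  c3 r1c1: 85 / 85 / 8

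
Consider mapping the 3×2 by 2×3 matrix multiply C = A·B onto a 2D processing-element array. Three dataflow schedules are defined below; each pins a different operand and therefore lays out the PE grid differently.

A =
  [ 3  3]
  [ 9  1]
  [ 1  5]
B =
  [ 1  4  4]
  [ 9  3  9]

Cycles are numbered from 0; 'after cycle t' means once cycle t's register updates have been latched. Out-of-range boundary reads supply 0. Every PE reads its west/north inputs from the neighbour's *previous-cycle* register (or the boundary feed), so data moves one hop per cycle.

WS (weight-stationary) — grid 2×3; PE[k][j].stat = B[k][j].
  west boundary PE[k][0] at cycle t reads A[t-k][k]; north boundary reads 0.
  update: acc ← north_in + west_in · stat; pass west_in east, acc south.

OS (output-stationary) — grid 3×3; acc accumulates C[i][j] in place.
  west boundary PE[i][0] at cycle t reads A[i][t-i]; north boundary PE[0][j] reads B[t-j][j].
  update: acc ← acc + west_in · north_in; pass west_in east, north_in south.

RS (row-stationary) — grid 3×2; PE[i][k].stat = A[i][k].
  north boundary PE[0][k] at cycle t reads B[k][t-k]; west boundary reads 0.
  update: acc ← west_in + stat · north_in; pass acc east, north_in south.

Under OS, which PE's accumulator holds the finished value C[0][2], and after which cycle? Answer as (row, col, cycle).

(row, col, cycle) = (0, 2, 3)

OS: C[0][2] accumulates in PE[0][2]:
  [0] (0,2) acc=0 (h:0 v:0)
  [1] (0,2) acc=0 (h:0 v:0)
  [2] (0,2) acc=12 (h:3 v:4)
  [3] (0,2) acc=39 (h:3 v:9)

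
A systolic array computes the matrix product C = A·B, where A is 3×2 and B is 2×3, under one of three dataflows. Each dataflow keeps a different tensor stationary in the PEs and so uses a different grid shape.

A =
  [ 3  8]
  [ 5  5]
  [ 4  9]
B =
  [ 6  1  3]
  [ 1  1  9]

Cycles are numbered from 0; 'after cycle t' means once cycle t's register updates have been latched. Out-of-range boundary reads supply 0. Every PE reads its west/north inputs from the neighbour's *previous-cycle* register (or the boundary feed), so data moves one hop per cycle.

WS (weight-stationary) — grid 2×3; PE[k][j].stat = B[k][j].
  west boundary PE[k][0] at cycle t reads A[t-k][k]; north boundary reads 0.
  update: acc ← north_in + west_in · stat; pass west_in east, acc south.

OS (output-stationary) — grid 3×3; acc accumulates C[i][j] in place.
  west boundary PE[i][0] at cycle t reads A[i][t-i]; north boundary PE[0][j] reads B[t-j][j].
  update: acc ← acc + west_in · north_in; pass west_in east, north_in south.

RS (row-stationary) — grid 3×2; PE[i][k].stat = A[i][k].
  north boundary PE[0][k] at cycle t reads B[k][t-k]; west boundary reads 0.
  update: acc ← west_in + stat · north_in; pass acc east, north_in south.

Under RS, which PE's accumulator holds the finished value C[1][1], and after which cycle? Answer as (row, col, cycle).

RS — PE[1][1] is where C[1][1] collects:
  c0 r1c1: 0 / 0 / 0
  c1 r1c1: 0 / 0 / 0
  c2 r1c1: 35 / 35 / 1
  c3 r1c1: 10 / 10 / 1

(row, col, cycle) = (1, 1, 3)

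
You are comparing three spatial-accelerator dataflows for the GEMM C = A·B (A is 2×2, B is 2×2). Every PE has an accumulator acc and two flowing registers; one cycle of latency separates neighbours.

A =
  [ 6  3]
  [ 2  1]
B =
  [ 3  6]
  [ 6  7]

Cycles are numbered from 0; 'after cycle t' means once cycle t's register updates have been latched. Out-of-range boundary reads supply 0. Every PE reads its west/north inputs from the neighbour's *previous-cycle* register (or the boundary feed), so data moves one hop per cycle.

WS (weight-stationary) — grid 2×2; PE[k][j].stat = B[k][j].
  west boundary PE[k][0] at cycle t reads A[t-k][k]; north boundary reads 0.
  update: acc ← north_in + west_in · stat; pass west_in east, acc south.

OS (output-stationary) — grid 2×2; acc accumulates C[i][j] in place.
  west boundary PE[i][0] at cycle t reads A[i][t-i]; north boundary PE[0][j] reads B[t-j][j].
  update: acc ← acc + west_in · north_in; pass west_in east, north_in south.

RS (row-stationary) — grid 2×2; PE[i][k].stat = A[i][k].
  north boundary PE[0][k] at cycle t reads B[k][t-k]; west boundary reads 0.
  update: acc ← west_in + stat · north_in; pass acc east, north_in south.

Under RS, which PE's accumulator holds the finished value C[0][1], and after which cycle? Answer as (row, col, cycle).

RS: C[0][1] accumulates in PE[0][1]:
  t=0 PE[0][1]: acc=0 h=0 v=0
  t=1 PE[0][1]: acc=36 h=36 v=6
  t=2 PE[0][1]: acc=57 h=57 v=7

(row, col, cycle) = (0, 1, 2)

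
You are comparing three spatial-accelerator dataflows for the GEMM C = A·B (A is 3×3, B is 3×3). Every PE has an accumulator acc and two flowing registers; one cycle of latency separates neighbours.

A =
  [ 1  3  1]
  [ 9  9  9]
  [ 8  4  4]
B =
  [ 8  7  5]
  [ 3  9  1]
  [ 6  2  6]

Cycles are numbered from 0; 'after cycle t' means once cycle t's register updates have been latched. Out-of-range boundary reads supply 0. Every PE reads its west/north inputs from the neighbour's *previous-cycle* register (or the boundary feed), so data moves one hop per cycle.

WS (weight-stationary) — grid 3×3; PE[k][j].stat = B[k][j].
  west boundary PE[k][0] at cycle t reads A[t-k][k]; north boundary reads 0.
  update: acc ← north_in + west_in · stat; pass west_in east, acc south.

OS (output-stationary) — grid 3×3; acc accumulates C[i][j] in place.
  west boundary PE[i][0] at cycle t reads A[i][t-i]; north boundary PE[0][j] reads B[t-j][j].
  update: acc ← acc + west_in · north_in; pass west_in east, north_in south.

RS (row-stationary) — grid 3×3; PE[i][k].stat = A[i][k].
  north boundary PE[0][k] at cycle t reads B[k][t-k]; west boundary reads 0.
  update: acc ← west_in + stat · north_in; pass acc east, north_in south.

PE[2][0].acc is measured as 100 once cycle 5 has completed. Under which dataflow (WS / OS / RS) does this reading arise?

WS [3×3] PE[2][0] across cycles:
  step 0 · PE2,0: acc=0; fwd→0 fwd↓0
  step 1 · PE2,0: acc=0; fwd→0 fwd↓0
  step 2 · PE2,0: acc=23; fwd→1 fwd↓23
  step 3 · PE2,0: acc=153; fwd→9 fwd↓153
  step 4 · PE2,0: acc=100; fwd→4 fwd↓100
  step 5 · PE2,0: acc=0; fwd→0 fwd↓0
OS [3×3] PE[2][0] across cycles:
  step 0 · PE2,0: acc=0; fwd→0 fwd↓0
  step 1 · PE2,0: acc=0; fwd→0 fwd↓0
  step 2 · PE2,0: acc=64; fwd→8 fwd↓8
  step 3 · PE2,0: acc=76; fwd→4 fwd↓3
  step 4 · PE2,0: acc=100; fwd→4 fwd↓6
  step 5 · PE2,0: acc=100; fwd→0 fwd↓0
RS [3×3] PE[2][0] across cycles:
  step 0 · PE2,0: acc=0; fwd→0 fwd↓0
  step 1 · PE2,0: acc=0; fwd→0 fwd↓0
  step 2 · PE2,0: acc=64; fwd→64 fwd↓8
  step 3 · PE2,0: acc=56; fwd→56 fwd↓7
  step 4 · PE2,0: acc=40; fwd→40 fwd↓5
  step 5 · PE2,0: acc=0; fwd→0 fwd↓0

dataflow = OS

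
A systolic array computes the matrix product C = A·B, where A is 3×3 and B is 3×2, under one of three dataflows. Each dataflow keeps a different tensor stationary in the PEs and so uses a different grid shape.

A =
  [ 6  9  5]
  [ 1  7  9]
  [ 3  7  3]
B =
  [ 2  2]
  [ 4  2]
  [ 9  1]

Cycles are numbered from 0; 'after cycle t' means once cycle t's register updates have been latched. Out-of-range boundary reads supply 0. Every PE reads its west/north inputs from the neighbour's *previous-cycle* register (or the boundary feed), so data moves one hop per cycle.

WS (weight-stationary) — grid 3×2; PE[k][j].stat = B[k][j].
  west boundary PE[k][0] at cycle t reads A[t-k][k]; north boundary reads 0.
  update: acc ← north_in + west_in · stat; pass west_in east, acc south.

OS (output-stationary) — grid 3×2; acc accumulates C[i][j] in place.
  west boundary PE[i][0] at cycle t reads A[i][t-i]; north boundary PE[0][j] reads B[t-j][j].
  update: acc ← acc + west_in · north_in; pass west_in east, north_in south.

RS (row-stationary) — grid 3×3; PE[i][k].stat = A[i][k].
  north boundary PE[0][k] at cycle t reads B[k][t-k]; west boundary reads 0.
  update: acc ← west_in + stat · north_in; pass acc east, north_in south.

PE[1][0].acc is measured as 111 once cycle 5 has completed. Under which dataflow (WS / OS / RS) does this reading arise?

dataflow = OS

Under WS (3×2), PE[1][0]:
  step 0 · PE1,0: acc=0; fwd→0 fwd↓0
  step 1 · PE1,0: acc=48; fwd→9 fwd↓48
  step 2 · PE1,0: acc=30; fwd→7 fwd↓30
  step 3 · PE1,0: acc=34; fwd→7 fwd↓34
  step 4 · PE1,0: acc=0; fwd→0 fwd↓0
  step 5 · PE1,0: acc=0; fwd→0 fwd↓0
Under OS (3×2), PE[1][0]:
  step 0 · PE1,0: acc=0; fwd→0 fwd↓0
  step 1 · PE1,0: acc=2; fwd→1 fwd↓2
  step 2 · PE1,0: acc=30; fwd→7 fwd↓4
  step 3 · PE1,0: acc=111; fwd→9 fwd↓9
  step 4 · PE1,0: acc=111; fwd→0 fwd↓0
  step 5 · PE1,0: acc=111; fwd→0 fwd↓0
Under RS (3×3), PE[1][0]:
  step 0 · PE1,0: acc=0; fwd→0 fwd↓0
  step 1 · PE1,0: acc=2; fwd→2 fwd↓2
  step 2 · PE1,0: acc=2; fwd→2 fwd↓2
  step 3 · PE1,0: acc=0; fwd→0 fwd↓0
  step 4 · PE1,0: acc=0; fwd→0 fwd↓0
  step 5 · PE1,0: acc=0; fwd→0 fwd↓0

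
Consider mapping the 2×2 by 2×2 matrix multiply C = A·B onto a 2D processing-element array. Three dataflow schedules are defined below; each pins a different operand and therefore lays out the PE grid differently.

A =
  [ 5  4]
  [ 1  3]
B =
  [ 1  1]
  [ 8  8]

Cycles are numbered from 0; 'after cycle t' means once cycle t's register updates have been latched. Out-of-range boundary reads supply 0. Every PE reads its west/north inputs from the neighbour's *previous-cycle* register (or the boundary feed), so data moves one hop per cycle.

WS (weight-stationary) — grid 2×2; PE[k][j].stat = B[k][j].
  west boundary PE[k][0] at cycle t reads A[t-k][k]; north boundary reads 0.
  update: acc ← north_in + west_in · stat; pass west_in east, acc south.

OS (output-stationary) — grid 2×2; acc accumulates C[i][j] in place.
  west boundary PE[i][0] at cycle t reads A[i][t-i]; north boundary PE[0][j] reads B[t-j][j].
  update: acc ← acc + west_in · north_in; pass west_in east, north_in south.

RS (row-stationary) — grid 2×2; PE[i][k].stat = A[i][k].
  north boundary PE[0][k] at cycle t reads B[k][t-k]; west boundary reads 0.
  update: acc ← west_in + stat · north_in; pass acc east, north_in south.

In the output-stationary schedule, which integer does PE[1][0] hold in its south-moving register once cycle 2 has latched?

register = 8

OS 2×2: PE[1][0] cycle-by-cycle (with neighbour feeds):
  c0 r0c0: 5 / 5 / 1
  c0 r1c0: 0 / 0 / 0
  c1 r0c0: 37 / 4 / 8
  c1 r1c0: 1 / 1 / 1
  c2 r0c0: 37 / 0 / 0
  c2 r1c0: 25 / 3 / 8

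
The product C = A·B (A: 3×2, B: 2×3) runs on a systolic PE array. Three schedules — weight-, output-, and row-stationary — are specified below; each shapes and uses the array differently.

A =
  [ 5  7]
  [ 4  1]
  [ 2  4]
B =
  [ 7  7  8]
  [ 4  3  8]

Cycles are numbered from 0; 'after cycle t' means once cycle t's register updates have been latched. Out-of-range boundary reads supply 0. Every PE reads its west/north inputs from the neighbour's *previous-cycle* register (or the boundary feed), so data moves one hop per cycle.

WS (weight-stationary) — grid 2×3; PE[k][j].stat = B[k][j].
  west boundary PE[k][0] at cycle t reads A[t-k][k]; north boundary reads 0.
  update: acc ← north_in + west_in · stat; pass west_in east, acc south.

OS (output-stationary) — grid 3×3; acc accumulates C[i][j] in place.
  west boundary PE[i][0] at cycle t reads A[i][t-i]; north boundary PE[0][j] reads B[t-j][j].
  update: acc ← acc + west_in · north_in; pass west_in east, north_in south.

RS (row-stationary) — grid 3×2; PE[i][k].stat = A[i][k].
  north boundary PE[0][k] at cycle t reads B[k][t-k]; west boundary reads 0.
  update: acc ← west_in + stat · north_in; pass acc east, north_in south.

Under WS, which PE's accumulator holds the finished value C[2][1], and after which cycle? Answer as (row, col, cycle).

(row, col, cycle) = (1, 1, 4)

WS — PE[1][1] is where C[2][1] collects:
  t=0 PE[1][1]: acc=0 h=0 v=0
  t=1 PE[1][1]: acc=0 h=0 v=0
  t=2 PE[1][1]: acc=56 h=7 v=56
  t=3 PE[1][1]: acc=31 h=1 v=31
  t=4 PE[1][1]: acc=26 h=4 v=26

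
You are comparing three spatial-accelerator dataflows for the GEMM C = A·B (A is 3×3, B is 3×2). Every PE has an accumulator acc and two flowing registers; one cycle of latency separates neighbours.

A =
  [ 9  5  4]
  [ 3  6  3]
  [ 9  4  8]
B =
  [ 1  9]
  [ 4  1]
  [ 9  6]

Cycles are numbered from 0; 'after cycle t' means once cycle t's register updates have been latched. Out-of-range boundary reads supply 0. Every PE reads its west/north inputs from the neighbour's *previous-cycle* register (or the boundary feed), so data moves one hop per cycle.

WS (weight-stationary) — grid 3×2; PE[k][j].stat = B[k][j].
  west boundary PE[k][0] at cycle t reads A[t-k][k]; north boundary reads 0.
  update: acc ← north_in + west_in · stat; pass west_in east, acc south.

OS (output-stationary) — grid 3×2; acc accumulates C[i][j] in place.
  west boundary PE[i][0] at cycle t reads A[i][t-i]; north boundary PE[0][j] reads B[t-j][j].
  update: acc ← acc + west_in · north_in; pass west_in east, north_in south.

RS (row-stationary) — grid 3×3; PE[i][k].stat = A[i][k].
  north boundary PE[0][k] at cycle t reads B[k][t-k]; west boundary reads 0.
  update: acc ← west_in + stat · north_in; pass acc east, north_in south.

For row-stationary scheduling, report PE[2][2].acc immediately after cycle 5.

Tracing RS — 3×3 array, target PE[2][2]:
  @0  [1,2]  acc 0  |  →0  ↓0
  @0  [2,1]  acc 0  |  →0  ↓0
  @0  [2,2]  acc 0  |  →0  ↓0
  @1  [1,2]  acc 0  |  →0  ↓0
  @1  [2,1]  acc 0  |  →0  ↓0
  @1  [2,2]  acc 0  |  →0  ↓0
  @2  [1,2]  acc 0  |  →0  ↓0
  @2  [2,1]  acc 0  |  →0  ↓0
  @2  [2,2]  acc 0  |  →0  ↓0
  @3  [1,2]  acc 54  |  →54  ↓9
  @3  [2,1]  acc 25  |  →25  ↓4
  @3  [2,2]  acc 0  |  →0  ↓0
  @4  [1,2]  acc 51  |  →51  ↓6
  @4  [2,1]  acc 85  |  →85  ↓1
  @4  [2,2]  acc 97  |  →97  ↓9
  @5  [1,2]  acc 0  |  →0  ↓0
  @5  [2,1]  acc 0  |  →0  ↓0
  @5  [2,2]  acc 133  |  →133  ↓6

PE[2][2].acc = 133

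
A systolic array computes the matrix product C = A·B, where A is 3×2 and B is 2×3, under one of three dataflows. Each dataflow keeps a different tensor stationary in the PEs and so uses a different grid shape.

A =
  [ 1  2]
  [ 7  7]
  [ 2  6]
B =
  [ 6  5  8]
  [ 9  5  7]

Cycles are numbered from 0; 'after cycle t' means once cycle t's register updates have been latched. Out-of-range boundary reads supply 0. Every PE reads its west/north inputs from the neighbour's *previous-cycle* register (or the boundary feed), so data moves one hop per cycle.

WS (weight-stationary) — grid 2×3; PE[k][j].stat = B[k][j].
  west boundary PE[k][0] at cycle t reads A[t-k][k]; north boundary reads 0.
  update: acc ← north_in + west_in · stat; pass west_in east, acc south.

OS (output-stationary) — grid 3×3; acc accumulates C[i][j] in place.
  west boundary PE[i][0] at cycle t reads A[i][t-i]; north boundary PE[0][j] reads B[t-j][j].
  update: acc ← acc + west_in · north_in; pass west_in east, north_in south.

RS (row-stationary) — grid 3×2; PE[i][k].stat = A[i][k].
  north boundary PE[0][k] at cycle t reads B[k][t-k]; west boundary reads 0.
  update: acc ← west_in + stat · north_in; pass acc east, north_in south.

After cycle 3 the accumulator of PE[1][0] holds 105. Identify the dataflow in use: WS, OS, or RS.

— WS: 2×3; PE[1][0] trace:
  c0 r1c0: 0 / 0 / 0
  c1 r1c0: 24 / 2 / 24
  c2 r1c0: 105 / 7 / 105
  c3 r1c0: 66 / 6 / 66
— OS: 3×3; PE[1][0] trace:
  c0 r1c0: 0 / 0 / 0
  c1 r1c0: 42 / 7 / 6
  c2 r1c0: 105 / 7 / 9
  c3 r1c0: 105 / 0 / 0
— RS: 3×2; PE[1][0] trace:
  c0 r1c0: 0 / 0 / 0
  c1 r1c0: 42 / 42 / 6
  c2 r1c0: 35 / 35 / 5
  c3 r1c0: 56 / 56 / 8

dataflow = OS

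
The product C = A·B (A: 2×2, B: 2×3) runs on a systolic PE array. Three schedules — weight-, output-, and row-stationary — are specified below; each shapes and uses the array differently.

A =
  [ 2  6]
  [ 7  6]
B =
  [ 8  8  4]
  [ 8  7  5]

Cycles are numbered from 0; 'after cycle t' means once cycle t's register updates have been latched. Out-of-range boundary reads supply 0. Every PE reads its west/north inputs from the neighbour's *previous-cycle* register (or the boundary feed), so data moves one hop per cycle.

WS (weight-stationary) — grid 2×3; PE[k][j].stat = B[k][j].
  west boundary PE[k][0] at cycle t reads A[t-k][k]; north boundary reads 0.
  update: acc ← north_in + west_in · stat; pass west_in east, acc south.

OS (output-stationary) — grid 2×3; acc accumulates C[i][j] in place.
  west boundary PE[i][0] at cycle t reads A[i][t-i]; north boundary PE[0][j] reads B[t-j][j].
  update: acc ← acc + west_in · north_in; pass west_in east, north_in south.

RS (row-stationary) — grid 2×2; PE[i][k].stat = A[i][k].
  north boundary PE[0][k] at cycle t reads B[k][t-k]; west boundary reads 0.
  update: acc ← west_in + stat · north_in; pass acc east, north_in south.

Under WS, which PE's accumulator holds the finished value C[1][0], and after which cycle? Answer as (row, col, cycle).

(row, col, cycle) = (1, 0, 2)

WS: C[1][0] accumulates in PE[1][0]:
  [0] (1,0) acc=0 (h:0 v:0)
  [1] (1,0) acc=64 (h:6 v:64)
  [2] (1,0) acc=104 (h:6 v:104)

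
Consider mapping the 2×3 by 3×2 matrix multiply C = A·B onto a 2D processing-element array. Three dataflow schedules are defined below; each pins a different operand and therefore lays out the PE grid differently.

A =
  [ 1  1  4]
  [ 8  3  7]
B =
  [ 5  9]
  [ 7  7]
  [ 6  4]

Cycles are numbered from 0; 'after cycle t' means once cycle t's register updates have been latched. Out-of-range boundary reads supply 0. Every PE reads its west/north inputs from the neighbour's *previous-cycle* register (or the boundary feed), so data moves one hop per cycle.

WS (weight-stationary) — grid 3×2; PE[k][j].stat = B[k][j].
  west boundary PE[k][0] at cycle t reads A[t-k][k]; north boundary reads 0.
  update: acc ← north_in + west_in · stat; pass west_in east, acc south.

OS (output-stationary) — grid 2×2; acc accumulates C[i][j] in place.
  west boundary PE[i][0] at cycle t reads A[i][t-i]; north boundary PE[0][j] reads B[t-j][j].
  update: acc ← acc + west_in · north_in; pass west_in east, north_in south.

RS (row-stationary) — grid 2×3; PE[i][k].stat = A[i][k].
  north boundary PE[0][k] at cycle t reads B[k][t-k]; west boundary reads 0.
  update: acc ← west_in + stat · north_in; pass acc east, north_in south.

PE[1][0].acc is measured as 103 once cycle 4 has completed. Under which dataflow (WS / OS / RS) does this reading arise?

— WS: 3×2; PE[1][0] trace:
  c0 r1c0: 0 / 0 / 0
  c1 r1c0: 12 / 1 / 12
  c2 r1c0: 61 / 3 / 61
  c3 r1c0: 0 / 0 / 0
  c4 r1c0: 0 / 0 / 0
— OS: 2×2; PE[1][0] trace:
  c0 r1c0: 0 / 0 / 0
  c1 r1c0: 40 / 8 / 5
  c2 r1c0: 61 / 3 / 7
  c3 r1c0: 103 / 7 / 6
  c4 r1c0: 103 / 0 / 0
— RS: 2×3; PE[1][0] trace:
  c0 r1c0: 0 / 0 / 0
  c1 r1c0: 40 / 40 / 5
  c2 r1c0: 72 / 72 / 9
  c3 r1c0: 0 / 0 / 0
  c4 r1c0: 0 / 0 / 0

dataflow = OS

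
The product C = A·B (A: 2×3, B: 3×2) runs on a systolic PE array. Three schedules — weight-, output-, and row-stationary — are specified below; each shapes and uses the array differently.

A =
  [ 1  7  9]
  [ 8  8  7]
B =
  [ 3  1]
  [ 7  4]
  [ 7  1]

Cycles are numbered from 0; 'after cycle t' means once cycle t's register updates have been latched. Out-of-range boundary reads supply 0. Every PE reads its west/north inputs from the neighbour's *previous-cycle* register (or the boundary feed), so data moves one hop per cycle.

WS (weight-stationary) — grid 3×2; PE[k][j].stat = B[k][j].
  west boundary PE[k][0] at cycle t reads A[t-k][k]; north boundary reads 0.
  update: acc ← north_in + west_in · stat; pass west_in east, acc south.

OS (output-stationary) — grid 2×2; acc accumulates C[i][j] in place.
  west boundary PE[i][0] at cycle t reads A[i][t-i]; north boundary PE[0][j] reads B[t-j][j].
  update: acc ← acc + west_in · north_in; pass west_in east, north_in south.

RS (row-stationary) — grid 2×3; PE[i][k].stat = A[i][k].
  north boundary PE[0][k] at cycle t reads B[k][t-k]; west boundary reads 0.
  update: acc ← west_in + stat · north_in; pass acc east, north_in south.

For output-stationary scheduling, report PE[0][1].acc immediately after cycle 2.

PE[0][1].acc = 29

OS 2×2: PE[0][1] cycle-by-cycle (with neighbour feeds):
  [0] (0,0) acc=3 (h:1 v:3)
  [0] (0,1) acc=0 (h:0 v:0)
  [1] (0,0) acc=52 (h:7 v:7)
  [1] (0,1) acc=1 (h:1 v:1)
  [2] (0,0) acc=115 (h:9 v:7)
  [2] (0,1) acc=29 (h:7 v:4)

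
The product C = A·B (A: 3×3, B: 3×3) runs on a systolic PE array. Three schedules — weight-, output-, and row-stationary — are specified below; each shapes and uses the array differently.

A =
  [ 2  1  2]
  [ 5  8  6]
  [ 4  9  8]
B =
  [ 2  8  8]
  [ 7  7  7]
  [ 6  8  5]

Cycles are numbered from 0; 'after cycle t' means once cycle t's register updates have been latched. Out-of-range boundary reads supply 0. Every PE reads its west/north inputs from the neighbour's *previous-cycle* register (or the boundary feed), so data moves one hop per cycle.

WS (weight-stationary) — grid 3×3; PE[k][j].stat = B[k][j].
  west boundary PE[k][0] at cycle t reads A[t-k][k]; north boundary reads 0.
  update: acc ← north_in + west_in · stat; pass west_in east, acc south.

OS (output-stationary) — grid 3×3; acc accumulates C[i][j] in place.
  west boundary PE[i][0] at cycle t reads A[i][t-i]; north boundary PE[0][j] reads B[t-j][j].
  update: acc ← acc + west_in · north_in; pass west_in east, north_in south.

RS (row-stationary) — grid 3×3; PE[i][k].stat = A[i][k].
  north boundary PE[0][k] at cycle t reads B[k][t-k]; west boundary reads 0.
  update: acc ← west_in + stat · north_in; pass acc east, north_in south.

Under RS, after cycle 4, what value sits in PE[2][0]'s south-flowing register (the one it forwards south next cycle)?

register = 8

RS on a 3×3 grid — tracing PE[2][0] and its feeders:
  cycle 0: PE[1][0] → acc 0, east 0, south 0
  cycle 0: PE[2][0] → acc 0, east 0, south 0
  cycle 1: PE[1][0] → acc 10, east 10, south 2
  cycle 1: PE[2][0] → acc 0, east 0, south 0
  cycle 2: PE[1][0] → acc 40, east 40, south 8
  cycle 2: PE[2][0] → acc 8, east 8, south 2
  cycle 3: PE[1][0] → acc 40, east 40, south 8
  cycle 3: PE[2][0] → acc 32, east 32, south 8
  cycle 4: PE[1][0] → acc 0, east 0, south 0
  cycle 4: PE[2][0] → acc 32, east 32, south 8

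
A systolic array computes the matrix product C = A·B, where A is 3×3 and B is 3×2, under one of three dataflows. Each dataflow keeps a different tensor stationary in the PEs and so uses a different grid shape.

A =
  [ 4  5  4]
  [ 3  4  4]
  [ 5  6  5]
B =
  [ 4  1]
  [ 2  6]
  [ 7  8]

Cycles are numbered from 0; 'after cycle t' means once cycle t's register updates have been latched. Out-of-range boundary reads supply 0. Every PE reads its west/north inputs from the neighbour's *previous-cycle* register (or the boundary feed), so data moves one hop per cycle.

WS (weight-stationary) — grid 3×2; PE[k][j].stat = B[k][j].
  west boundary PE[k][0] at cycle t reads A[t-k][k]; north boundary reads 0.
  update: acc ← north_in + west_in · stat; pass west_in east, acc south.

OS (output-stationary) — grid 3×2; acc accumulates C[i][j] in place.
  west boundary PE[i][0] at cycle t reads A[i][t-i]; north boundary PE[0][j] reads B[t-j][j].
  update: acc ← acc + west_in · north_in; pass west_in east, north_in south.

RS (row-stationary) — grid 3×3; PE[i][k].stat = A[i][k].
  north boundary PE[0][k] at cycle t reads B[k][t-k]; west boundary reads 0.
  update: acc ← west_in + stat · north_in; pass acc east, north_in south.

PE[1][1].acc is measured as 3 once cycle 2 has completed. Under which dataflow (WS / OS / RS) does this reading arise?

— WS: 3×2; PE[1][1] trace:
  after 0 — PE[1][1] acc=0, pass-E 0, pass-S 0
  after 1 — PE[1][1] acc=0, pass-E 0, pass-S 0
  after 2 — PE[1][1] acc=34, pass-E 5, pass-S 34
— OS: 3×2; PE[1][1] trace:
  after 0 — PE[1][1] acc=0, pass-E 0, pass-S 0
  after 1 — PE[1][1] acc=0, pass-E 0, pass-S 0
  after 2 — PE[1][1] acc=3, pass-E 3, pass-S 1
— RS: 3×3; PE[1][1] trace:
  after 0 — PE[1][1] acc=0, pass-E 0, pass-S 0
  after 1 — PE[1][1] acc=0, pass-E 0, pass-S 0
  after 2 — PE[1][1] acc=20, pass-E 20, pass-S 2

dataflow = OS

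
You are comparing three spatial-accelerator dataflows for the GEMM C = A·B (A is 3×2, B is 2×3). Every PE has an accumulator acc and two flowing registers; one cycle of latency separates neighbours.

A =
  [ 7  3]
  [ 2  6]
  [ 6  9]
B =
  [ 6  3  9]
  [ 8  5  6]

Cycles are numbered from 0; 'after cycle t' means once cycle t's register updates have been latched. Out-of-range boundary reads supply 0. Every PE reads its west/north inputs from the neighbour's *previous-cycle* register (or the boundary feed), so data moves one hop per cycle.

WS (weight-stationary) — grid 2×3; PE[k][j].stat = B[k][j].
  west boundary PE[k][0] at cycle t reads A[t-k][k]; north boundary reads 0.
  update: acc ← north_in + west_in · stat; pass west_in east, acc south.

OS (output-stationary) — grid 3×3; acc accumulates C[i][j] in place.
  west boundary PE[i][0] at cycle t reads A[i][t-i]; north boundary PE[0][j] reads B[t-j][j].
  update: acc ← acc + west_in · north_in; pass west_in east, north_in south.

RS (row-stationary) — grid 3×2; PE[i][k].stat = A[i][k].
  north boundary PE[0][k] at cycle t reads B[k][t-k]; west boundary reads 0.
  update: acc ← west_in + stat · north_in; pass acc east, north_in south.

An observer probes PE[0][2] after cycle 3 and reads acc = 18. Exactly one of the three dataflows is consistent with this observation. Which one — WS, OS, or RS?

WS (2×3 grid), PE[0][2]:
  cycle 0: PE[0][2] → acc 0, east 0, south 0
  cycle 1: PE[0][2] → acc 0, east 0, south 0
  cycle 2: PE[0][2] → acc 63, east 7, south 63
  cycle 3: PE[0][2] → acc 18, east 2, south 18
OS (3×3 grid), PE[0][2]:
  cycle 0: PE[0][2] → acc 0, east 0, south 0
  cycle 1: PE[0][2] → acc 0, east 0, south 0
  cycle 2: PE[0][2] → acc 63, east 7, south 9
  cycle 3: PE[0][2] → acc 81, east 3, south 6
RS (3×2): PE[0][2] does not exist.

dataflow = WS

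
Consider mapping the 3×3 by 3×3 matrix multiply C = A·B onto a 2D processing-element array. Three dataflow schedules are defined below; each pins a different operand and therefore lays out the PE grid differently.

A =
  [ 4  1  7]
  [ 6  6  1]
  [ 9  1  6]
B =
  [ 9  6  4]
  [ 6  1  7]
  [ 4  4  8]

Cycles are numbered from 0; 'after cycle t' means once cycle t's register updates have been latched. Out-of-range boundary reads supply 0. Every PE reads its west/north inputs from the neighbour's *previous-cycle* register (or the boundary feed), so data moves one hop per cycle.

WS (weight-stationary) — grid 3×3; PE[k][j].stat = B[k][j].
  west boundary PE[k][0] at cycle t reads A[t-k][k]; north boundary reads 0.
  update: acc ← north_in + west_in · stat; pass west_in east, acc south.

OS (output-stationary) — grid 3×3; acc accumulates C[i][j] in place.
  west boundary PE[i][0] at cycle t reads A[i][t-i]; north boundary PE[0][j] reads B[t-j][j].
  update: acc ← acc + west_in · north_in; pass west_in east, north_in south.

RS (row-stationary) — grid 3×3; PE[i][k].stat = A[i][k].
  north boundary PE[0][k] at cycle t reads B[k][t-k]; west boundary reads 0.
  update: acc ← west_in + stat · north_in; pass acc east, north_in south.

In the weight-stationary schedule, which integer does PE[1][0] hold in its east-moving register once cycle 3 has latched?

register = 1

WS on a 3×3 grid — tracing PE[1][0] and its feeders:
  cycle 0: PE[0][0] → acc 36, east 4, south 36
  cycle 0: PE[1][0] → acc 0, east 0, south 0
  cycle 1: PE[0][0] → acc 54, east 6, south 54
  cycle 1: PE[1][0] → acc 42, east 1, south 42
  cycle 2: PE[0][0] → acc 81, east 9, south 81
  cycle 2: PE[1][0] → acc 90, east 6, south 90
  cycle 3: PE[0][0] → acc 0, east 0, south 0
  cycle 3: PE[1][0] → acc 87, east 1, south 87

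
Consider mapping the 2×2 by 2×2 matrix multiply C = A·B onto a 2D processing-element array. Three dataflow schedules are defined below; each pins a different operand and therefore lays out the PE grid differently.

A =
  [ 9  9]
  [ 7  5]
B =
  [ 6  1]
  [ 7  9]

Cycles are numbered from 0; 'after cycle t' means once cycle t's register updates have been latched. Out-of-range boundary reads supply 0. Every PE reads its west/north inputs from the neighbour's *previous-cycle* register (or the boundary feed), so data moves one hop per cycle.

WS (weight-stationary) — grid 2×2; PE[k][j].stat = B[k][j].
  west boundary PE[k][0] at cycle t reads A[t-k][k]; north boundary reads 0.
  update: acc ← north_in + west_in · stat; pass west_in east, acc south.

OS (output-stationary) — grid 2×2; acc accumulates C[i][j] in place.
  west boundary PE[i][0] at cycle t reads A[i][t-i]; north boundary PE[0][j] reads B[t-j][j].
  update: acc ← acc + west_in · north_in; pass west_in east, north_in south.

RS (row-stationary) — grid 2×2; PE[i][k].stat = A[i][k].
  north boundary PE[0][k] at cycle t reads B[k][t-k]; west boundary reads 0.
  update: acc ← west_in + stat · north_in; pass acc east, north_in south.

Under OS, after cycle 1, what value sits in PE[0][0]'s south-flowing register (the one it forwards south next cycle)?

Tracing OS — 2×2 array, target PE[0][0]:
  c0 r0c0: 54 / 9 / 6
  c1 r0c0: 117 / 9 / 7

register = 7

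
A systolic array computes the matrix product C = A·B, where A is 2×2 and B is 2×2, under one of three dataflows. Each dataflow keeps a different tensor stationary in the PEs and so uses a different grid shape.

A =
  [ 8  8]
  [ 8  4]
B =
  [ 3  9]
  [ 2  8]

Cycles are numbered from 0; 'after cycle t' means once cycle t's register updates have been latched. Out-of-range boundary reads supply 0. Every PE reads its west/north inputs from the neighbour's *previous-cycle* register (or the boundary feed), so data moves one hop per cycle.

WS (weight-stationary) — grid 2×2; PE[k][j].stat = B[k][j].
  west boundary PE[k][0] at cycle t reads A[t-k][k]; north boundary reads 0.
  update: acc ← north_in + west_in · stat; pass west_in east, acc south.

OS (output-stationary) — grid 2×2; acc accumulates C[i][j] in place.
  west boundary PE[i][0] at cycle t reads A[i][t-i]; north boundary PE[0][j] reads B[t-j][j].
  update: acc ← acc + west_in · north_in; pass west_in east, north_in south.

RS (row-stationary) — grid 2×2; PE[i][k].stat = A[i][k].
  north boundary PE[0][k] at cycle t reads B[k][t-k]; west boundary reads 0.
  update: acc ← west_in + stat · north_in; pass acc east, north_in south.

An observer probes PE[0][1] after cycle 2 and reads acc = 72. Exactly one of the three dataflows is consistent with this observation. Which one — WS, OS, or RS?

— WS: 2×2; PE[0][1] trace:
  0: (0,1).acc=0  regs=<0,0>
  1: (0,1).acc=72  regs=<8,72>
  2: (0,1).acc=72  regs=<8,72>
— OS: 2×2; PE[0][1] trace:
  0: (0,1).acc=0  regs=<0,0>
  1: (0,1).acc=72  regs=<8,9>
  2: (0,1).acc=136  regs=<8,8>
— RS: 2×2; PE[0][1] trace:
  0: (0,1).acc=0  regs=<0,0>
  1: (0,1).acc=40  regs=<40,2>
  2: (0,1).acc=136  regs=<136,8>

dataflow = WS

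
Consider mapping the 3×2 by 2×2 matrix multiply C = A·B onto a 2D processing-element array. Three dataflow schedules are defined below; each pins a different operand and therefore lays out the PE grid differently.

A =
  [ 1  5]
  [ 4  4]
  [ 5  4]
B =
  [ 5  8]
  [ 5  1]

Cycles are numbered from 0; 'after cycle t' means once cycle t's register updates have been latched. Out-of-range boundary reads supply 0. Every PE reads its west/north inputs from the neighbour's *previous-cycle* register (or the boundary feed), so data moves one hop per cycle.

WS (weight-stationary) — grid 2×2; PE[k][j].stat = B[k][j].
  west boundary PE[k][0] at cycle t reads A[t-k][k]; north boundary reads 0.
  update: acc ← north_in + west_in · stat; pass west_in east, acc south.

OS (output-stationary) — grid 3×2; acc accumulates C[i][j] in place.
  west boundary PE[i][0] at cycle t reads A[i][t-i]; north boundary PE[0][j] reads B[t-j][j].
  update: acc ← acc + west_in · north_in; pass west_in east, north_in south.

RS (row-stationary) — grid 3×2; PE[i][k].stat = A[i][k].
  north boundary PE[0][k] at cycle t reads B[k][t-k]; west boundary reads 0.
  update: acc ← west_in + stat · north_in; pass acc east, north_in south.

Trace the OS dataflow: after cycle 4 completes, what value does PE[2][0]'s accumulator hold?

PE[2][0].acc = 45

OS on a 3×2 grid — tracing PE[2][0] and its feeders:
  @0  [1,0]  acc 0  |  →0  ↓0
  @0  [2,0]  acc 0  |  →0  ↓0
  @1  [1,0]  acc 20  |  →4  ↓5
  @1  [2,0]  acc 0  |  →0  ↓0
  @2  [1,0]  acc 40  |  →4  ↓5
  @2  [2,0]  acc 25  |  →5  ↓5
  @3  [1,0]  acc 40  |  →0  ↓0
  @3  [2,0]  acc 45  |  →4  ↓5
  @4  [1,0]  acc 40  |  →0  ↓0
  @4  [2,0]  acc 45  |  →0  ↓0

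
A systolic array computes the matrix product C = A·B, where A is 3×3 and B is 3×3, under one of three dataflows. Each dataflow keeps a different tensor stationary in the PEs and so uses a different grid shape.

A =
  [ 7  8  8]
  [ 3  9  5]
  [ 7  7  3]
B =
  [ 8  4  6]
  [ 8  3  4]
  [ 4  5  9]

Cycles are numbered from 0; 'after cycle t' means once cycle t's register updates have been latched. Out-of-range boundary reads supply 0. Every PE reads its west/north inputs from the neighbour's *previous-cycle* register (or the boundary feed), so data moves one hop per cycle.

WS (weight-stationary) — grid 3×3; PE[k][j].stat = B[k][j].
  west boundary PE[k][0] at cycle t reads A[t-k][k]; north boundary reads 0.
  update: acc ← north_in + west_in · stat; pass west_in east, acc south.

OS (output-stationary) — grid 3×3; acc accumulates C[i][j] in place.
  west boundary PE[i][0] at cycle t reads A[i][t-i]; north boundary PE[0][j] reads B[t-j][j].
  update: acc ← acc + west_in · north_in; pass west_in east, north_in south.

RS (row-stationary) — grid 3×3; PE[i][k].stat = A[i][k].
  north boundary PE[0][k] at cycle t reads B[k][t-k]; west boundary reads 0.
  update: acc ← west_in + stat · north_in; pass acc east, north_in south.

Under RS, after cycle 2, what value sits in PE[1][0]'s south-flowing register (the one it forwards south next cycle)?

Tracing RS — 3×3 array, target PE[1][0]:
  cycle 0: PE[0][0] → acc 56, east 56, south 8
  cycle 0: PE[1][0] → acc 0, east 0, south 0
  cycle 1: PE[0][0] → acc 28, east 28, south 4
  cycle 1: PE[1][0] → acc 24, east 24, south 8
  cycle 2: PE[0][0] → acc 42, east 42, south 6
  cycle 2: PE[1][0] → acc 12, east 12, south 4

register = 4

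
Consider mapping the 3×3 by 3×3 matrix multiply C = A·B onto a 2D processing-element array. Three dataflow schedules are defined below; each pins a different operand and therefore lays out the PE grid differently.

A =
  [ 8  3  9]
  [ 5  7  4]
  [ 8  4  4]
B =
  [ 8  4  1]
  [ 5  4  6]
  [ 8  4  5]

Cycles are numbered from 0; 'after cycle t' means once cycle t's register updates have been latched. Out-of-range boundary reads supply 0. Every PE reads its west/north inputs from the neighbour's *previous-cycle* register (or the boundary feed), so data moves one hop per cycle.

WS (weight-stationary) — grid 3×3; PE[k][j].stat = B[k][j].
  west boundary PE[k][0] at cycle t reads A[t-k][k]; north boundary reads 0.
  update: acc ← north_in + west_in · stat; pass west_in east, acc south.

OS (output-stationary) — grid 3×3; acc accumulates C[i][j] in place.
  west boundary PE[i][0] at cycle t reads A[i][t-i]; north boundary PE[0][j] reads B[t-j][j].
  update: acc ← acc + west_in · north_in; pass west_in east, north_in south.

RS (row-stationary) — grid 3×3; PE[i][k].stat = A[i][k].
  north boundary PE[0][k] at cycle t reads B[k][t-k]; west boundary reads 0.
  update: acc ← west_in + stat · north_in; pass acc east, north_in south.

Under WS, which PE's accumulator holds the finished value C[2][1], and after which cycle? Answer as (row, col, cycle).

(row, col, cycle) = (2, 1, 5)

WS: C[2][1] accumulates in PE[2][1]:
  0: (2,1).acc=0  regs=<0,0>
  1: (2,1).acc=0  regs=<0,0>
  2: (2,1).acc=0  regs=<0,0>
  3: (2,1).acc=80  regs=<9,80>
  4: (2,1).acc=64  regs=<4,64>
  5: (2,1).acc=64  regs=<4,64>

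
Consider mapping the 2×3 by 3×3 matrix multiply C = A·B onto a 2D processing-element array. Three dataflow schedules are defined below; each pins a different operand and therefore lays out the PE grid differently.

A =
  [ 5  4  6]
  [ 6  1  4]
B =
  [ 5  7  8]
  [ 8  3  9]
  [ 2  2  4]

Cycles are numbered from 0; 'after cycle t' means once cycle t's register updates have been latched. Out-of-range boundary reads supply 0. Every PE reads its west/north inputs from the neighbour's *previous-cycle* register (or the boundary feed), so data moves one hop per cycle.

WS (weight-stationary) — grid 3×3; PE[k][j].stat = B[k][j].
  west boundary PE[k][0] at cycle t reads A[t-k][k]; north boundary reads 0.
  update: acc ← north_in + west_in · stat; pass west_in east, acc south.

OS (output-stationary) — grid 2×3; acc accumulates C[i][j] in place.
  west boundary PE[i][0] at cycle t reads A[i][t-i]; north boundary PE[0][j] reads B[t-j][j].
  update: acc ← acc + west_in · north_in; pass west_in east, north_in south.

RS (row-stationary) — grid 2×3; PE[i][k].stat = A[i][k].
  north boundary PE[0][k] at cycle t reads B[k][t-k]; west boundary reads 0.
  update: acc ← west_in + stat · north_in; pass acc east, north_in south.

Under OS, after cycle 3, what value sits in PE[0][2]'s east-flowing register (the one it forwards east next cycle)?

OS 2×3: PE[0][2] cycle-by-cycle (with neighbour feeds):
  @0  [0,1]  acc 0  |  →0  ↓0
  @0  [0,2]  acc 0  |  →0  ↓0
  @1  [0,1]  acc 35  |  →5  ↓7
  @1  [0,2]  acc 0  |  →0  ↓0
  @2  [0,1]  acc 47  |  →4  ↓3
  @2  [0,2]  acc 40  |  →5  ↓8
  @3  [0,1]  acc 59  |  →6  ↓2
  @3  [0,2]  acc 76  |  →4  ↓9

register = 4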